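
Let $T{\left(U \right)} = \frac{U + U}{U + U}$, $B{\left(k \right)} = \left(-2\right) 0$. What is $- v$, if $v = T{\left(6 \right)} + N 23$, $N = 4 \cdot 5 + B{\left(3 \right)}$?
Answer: $-461$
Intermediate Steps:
$B{\left(k \right)} = 0$
$N = 20$ ($N = 4 \cdot 5 + 0 = 20 + 0 = 20$)
$T{\left(U \right)} = 1$ ($T{\left(U \right)} = \frac{2 U}{2 U} = 2 U \frac{1}{2 U} = 1$)
$v = 461$ ($v = 1 + 20 \cdot 23 = 1 + 460 = 461$)
$- v = \left(-1\right) 461 = -461$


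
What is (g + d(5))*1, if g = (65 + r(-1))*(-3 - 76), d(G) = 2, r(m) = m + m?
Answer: -4975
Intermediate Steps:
r(m) = 2*m
g = -4977 (g = (65 + 2*(-1))*(-3 - 76) = (65 - 2)*(-79) = 63*(-79) = -4977)
(g + d(5))*1 = (-4977 + 2)*1 = -4975*1 = -4975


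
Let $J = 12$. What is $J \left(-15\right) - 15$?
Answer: $-195$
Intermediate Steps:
$J \left(-15\right) - 15 = 12 \left(-15\right) - 15 = -180 - 15 = -195$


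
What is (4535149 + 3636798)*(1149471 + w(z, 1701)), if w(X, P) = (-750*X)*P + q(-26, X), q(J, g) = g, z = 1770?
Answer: -18443481771456273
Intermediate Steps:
w(X, P) = X - 750*P*X (w(X, P) = (-750*X)*P + X = -750*P*X + X = X - 750*P*X)
(4535149 + 3636798)*(1149471 + w(z, 1701)) = (4535149 + 3636798)*(1149471 + 1770*(1 - 750*1701)) = 8171947*(1149471 + 1770*(1 - 1275750)) = 8171947*(1149471 + 1770*(-1275749)) = 8171947*(1149471 - 2258075730) = 8171947*(-2256926259) = -18443481771456273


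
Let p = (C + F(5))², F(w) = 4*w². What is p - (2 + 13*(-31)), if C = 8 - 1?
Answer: 11850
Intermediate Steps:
C = 7
p = 11449 (p = (7 + 4*5²)² = (7 + 4*25)² = (7 + 100)² = 107² = 11449)
p - (2 + 13*(-31)) = 11449 - (2 + 13*(-31)) = 11449 - (2 - 403) = 11449 - 1*(-401) = 11449 + 401 = 11850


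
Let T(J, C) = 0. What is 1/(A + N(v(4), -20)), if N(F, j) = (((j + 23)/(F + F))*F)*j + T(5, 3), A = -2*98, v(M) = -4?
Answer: -1/226 ≈ -0.0044248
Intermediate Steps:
A = -196
N(F, j) = j*(23/2 + j/2) (N(F, j) = (((j + 23)/(F + F))*F)*j + 0 = (((23 + j)/((2*F)))*F)*j + 0 = (((23 + j)*(1/(2*F)))*F)*j + 0 = (((23 + j)/(2*F))*F)*j + 0 = (23/2 + j/2)*j + 0 = j*(23/2 + j/2) + 0 = j*(23/2 + j/2))
1/(A + N(v(4), -20)) = 1/(-196 + (½)*(-20)*(23 - 20)) = 1/(-196 + (½)*(-20)*3) = 1/(-196 - 30) = 1/(-226) = -1/226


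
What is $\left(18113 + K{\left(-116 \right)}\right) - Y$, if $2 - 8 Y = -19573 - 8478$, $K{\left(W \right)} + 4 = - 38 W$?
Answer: $\frac{152083}{8} \approx 19010.0$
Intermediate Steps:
$K{\left(W \right)} = -4 - 38 W$
$Y = \frac{28053}{8}$ ($Y = \frac{1}{4} - \frac{-19573 - 8478}{8} = \frac{1}{4} - - \frac{28051}{8} = \frac{1}{4} + \frac{28051}{8} = \frac{28053}{8} \approx 3506.6$)
$\left(18113 + K{\left(-116 \right)}\right) - Y = \left(18113 - -4404\right) - \frac{28053}{8} = \left(18113 + \left(-4 + 4408\right)\right) - \frac{28053}{8} = \left(18113 + 4404\right) - \frac{28053}{8} = 22517 - \frac{28053}{8} = \frac{152083}{8}$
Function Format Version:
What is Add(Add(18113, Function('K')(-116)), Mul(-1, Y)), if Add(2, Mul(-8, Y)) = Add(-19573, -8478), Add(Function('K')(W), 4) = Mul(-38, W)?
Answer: Rational(152083, 8) ≈ 19010.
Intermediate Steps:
Function('K')(W) = Add(-4, Mul(-38, W))
Y = Rational(28053, 8) (Y = Add(Rational(1, 4), Mul(Rational(-1, 8), Add(-19573, -8478))) = Add(Rational(1, 4), Mul(Rational(-1, 8), -28051)) = Add(Rational(1, 4), Rational(28051, 8)) = Rational(28053, 8) ≈ 3506.6)
Add(Add(18113, Function('K')(-116)), Mul(-1, Y)) = Add(Add(18113, Add(-4, Mul(-38, -116))), Mul(-1, Rational(28053, 8))) = Add(Add(18113, Add(-4, 4408)), Rational(-28053, 8)) = Add(Add(18113, 4404), Rational(-28053, 8)) = Add(22517, Rational(-28053, 8)) = Rational(152083, 8)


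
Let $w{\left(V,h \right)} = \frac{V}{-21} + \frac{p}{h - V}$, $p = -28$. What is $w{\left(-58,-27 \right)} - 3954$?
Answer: $- \frac{2572844}{651} \approx -3952.1$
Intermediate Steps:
$w{\left(V,h \right)} = - \frac{28}{h - V} - \frac{V}{21}$ ($w{\left(V,h \right)} = \frac{V}{-21} - \frac{28}{h - V} = V \left(- \frac{1}{21}\right) - \frac{28}{h - V} = - \frac{V}{21} - \frac{28}{h - V} = - \frac{28}{h - V} - \frac{V}{21}$)
$w{\left(-58,-27 \right)} - 3954 = \frac{588 - \left(-58\right)^{2} - -1566}{21 \left(-58 - -27\right)} - 3954 = \frac{588 - 3364 + 1566}{21 \left(-58 + 27\right)} - 3954 = \frac{588 - 3364 + 1566}{21 \left(-31\right)} - 3954 = \frac{1}{21} \left(- \frac{1}{31}\right) \left(-1210\right) - 3954 = \frac{1210}{651} - 3954 = - \frac{2572844}{651}$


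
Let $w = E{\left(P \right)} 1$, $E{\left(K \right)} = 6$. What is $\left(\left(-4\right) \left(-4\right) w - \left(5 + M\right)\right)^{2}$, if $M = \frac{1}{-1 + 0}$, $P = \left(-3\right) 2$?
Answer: $8464$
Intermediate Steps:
$P = -6$
$w = 6$ ($w = 6 \cdot 1 = 6$)
$M = -1$ ($M = \frac{1}{-1} = -1$)
$\left(\left(-4\right) \left(-4\right) w - \left(5 + M\right)\right)^{2} = \left(\left(-4\right) \left(-4\right) 6 - 4\right)^{2} = \left(16 \cdot 6 + \left(-5 + 1\right)\right)^{2} = \left(96 - 4\right)^{2} = 92^{2} = 8464$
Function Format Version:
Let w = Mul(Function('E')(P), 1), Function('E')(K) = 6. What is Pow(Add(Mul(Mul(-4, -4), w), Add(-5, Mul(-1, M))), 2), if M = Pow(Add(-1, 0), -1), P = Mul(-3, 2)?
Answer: 8464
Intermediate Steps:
P = -6
w = 6 (w = Mul(6, 1) = 6)
M = -1 (M = Pow(-1, -1) = -1)
Pow(Add(Mul(Mul(-4, -4), w), Add(-5, Mul(-1, M))), 2) = Pow(Add(Mul(Mul(-4, -4), 6), Add(-5, Mul(-1, -1))), 2) = Pow(Add(Mul(16, 6), Add(-5, 1)), 2) = Pow(Add(96, -4), 2) = Pow(92, 2) = 8464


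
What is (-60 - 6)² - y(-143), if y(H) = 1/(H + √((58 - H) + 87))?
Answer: 87821459/20161 + 12*√2/20161 ≈ 4356.0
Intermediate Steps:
y(H) = 1/(H + √(145 - H))
(-60 - 6)² - y(-143) = (-60 - 6)² - 1/(-143 + √(145 - 1*(-143))) = (-66)² - 1/(-143 + √(145 + 143)) = 4356 - 1/(-143 + √288) = 4356 - 1/(-143 + 12*√2)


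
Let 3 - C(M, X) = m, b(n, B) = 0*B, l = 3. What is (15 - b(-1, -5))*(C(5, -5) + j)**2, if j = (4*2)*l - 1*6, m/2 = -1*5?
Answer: 14415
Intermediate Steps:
m = -10 (m = 2*(-1*5) = 2*(-5) = -10)
b(n, B) = 0
C(M, X) = 13 (C(M, X) = 3 - 1*(-10) = 3 + 10 = 13)
j = 18 (j = (4*2)*3 - 1*6 = 8*3 - 6 = 24 - 6 = 18)
(15 - b(-1, -5))*(C(5, -5) + j)**2 = (15 - 1*0)*(13 + 18)**2 = (15 + 0)*31**2 = 15*961 = 14415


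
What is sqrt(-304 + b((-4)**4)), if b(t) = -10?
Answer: I*sqrt(314) ≈ 17.72*I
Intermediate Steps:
sqrt(-304 + b((-4)**4)) = sqrt(-304 - 10) = sqrt(-314) = I*sqrt(314)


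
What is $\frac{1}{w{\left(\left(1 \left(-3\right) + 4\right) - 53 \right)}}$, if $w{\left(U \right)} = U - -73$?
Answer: $\frac{1}{21} \approx 0.047619$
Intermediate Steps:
$w{\left(U \right)} = 73 + U$ ($w{\left(U \right)} = U + 73 = 73 + U$)
$\frac{1}{w{\left(\left(1 \left(-3\right) + 4\right) - 53 \right)}} = \frac{1}{73 + \left(\left(1 \left(-3\right) + 4\right) - 53\right)} = \frac{1}{73 + \left(\left(-3 + 4\right) - 53\right)} = \frac{1}{73 + \left(1 - 53\right)} = \frac{1}{73 - 52} = \frac{1}{21}$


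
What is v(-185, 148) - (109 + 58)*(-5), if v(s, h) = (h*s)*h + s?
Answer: -4051590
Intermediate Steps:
v(s, h) = s + s*h**2 (v(s, h) = s*h**2 + s = s + s*h**2)
v(-185, 148) - (109 + 58)*(-5) = -185*(1 + 148**2) - (109 + 58)*(-5) = -185*(1 + 21904) - 167*(-5) = -185*21905 - 1*(-835) = -4052425 + 835 = -4051590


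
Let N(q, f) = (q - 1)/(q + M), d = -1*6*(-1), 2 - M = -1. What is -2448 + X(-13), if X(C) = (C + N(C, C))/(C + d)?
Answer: -85622/35 ≈ -2446.3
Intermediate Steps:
M = 3 (M = 2 - 1*(-1) = 2 + 1 = 3)
d = 6 (d = -6*(-1) = 6)
N(q, f) = (-1 + q)/(3 + q) (N(q, f) = (q - 1)/(q + 3) = (-1 + q)/(3 + q))
X(C) = (C + (-1 + C)/(3 + C))/(6 + C) (X(C) = (C + (-1 + C)/(3 + C))/(C + 6) = (C + (-1 + C)/(3 + C))/(6 + C))
-2448 + X(-13) = -2448 + (-1 - 13 - 13*(3 - 13))/((3 - 13)*(6 - 13)) = -2448 + (-1 - 13 - 13*(-10))/(-10*(-7)) = -2448 - ⅒*(-⅐)*(-1 - 13 + 130) = -2448 - ⅒*(-⅐)*116 = -2448 + 58/35 = -85622/35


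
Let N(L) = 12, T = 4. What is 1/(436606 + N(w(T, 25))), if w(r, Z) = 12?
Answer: 1/436618 ≈ 2.2903e-6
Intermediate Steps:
1/(436606 + N(w(T, 25))) = 1/(436606 + 12) = 1/436618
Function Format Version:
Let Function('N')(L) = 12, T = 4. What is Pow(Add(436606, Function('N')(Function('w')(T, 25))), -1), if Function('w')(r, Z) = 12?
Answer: Rational(1, 436618) ≈ 2.2903e-6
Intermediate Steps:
Pow(Add(436606, Function('N')(Function('w')(T, 25))), -1) = Pow(Add(436606, 12), -1) = Pow(436618, -1) = Rational(1, 436618)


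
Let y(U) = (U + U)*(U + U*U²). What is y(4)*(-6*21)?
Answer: -68544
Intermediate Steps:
y(U) = 2*U*(U + U³) (y(U) = (2*U)*(U + U³) = 2*U*(U + U³))
y(4)*(-6*21) = (2*4²*(1 + 4²))*(-6*21) = (2*16*(1 + 16))*(-126) = (2*16*17)*(-126) = 544*(-126) = -68544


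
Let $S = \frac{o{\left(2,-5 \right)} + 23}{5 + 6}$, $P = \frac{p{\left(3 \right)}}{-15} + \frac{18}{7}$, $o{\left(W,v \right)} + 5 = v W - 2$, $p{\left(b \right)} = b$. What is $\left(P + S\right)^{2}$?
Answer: $\frac{1261129}{148225} \approx 8.5082$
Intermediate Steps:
$o{\left(W,v \right)} = -7 + W v$ ($o{\left(W,v \right)} = -5 + \left(v W - 2\right) = -5 + \left(W v - 2\right) = -5 + \left(-2 + W v\right) = -7 + W v$)
$P = \frac{83}{35}$ ($P = \frac{3}{-15} + \frac{18}{7} = 3 \left(- \frac{1}{15}\right) + 18 \cdot \frac{1}{7} = - \frac{1}{5} + \frac{18}{7} = \frac{83}{35} \approx 2.3714$)
$S = \frac{6}{11}$ ($S = \frac{\left(-7 + 2 \left(-5\right)\right) + 23}{5 + 6} = \frac{\left(-7 - 10\right) + 23}{11} = \left(-17 + 23\right) \frac{1}{11} = 6 \cdot \frac{1}{11} = \frac{6}{11} \approx 0.54545$)
$\left(P + S\right)^{2} = \left(\frac{83}{35} + \frac{6}{11}\right)^{2} = \left(\frac{1123}{385}\right)^{2} = \frac{1261129}{148225}$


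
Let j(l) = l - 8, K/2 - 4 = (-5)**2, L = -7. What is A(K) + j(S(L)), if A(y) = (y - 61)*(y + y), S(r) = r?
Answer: -363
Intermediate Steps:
K = 58 (K = 8 + 2*(-5)**2 = 8 + 2*25 = 8 + 50 = 58)
A(y) = 2*y*(-61 + y) (A(y) = (-61 + y)*(2*y) = 2*y*(-61 + y))
j(l) = -8 + l
A(K) + j(S(L)) = 2*58*(-61 + 58) + (-8 - 7) = 2*58*(-3) - 15 = -348 - 15 = -363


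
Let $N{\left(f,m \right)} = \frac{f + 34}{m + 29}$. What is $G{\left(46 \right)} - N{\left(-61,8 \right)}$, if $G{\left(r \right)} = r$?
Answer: $\frac{1729}{37} \approx 46.73$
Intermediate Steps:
$N{\left(f,m \right)} = \frac{34 + f}{29 + m}$
$G{\left(46 \right)} - N{\left(-61,8 \right)} = 46 - \frac{34 - 61}{29 + 8} = 46 - \frac{1}{37} \left(-27\right) = 46 - - \frac{27}{37} = 46 + \frac{27}{37} = \frac{1729}{37}$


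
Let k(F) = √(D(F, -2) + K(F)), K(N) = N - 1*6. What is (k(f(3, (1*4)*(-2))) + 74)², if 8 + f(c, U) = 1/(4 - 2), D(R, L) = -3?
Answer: (148 + I*√66)²/4 ≈ 5459.5 + 601.18*I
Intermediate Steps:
K(N) = -6 + N (K(N) = N - 6 = -6 + N)
f(c, U) = -15/2 (f(c, U) = -8 + 1/(4 - 2) = -8 + 1/2 = -8 + ½ = -15/2)
k(F) = √(-9 + F) (k(F) = √(-3 + (-6 + F)) = √(-9 + F))
(k(f(3, (1*4)*(-2))) + 74)² = (√(-9 - 15/2) + 74)² = (√(-33/2) + 74)² = (I*√66/2 + 74)² = (74 + I*√66/2)²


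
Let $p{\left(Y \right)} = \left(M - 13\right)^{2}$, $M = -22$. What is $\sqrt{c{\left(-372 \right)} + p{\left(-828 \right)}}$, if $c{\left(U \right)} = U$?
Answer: $\sqrt{853} \approx 29.206$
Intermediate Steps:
$p{\left(Y \right)} = 1225$ ($p{\left(Y \right)} = \left(-22 - 13\right)^{2} = \left(-35\right)^{2} = 1225$)
$\sqrt{c{\left(-372 \right)} + p{\left(-828 \right)}} = \sqrt{-372 + 1225} = \sqrt{853}$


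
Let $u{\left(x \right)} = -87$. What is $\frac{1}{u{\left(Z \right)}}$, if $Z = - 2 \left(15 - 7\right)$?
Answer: $- \frac{1}{87} \approx -0.011494$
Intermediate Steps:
$Z = -16$ ($Z = \left(-2\right) 8 = -16$)
$\frac{1}{u{\left(Z \right)}} = \frac{1}{-87} = - \frac{1}{87}$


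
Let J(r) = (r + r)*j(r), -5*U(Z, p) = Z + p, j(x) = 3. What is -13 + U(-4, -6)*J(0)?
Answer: -13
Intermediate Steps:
U(Z, p) = -Z/5 - p/5 (U(Z, p) = -(Z + p)/5 = -Z/5 - p/5)
J(r) = 6*r (J(r) = (r + r)*3 = (2*r)*3 = 6*r)
-13 + U(-4, -6)*J(0) = -13 + (-⅕*(-4) - ⅕*(-6))*(6*0) = -13 + (⅘ + 6/5)*0 = -13 + 2*0 = -13 + 0 = -13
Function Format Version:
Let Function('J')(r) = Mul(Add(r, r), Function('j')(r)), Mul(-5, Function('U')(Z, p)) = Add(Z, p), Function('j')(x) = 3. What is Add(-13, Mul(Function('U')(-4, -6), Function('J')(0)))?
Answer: -13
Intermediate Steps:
Function('U')(Z, p) = Add(Mul(Rational(-1, 5), Z), Mul(Rational(-1, 5), p)) (Function('U')(Z, p) = Mul(Rational(-1, 5), Add(Z, p)) = Add(Mul(Rational(-1, 5), Z), Mul(Rational(-1, 5), p)))
Function('J')(r) = Mul(6, r) (Function('J')(r) = Mul(Add(r, r), 3) = Mul(Mul(2, r), 3) = Mul(6, r))
Add(-13, Mul(Function('U')(-4, -6), Function('J')(0))) = Add(-13, Mul(Add(Mul(Rational(-1, 5), -4), Mul(Rational(-1, 5), -6)), Mul(6, 0))) = Add(-13, Mul(Add(Rational(4, 5), Rational(6, 5)), 0)) = Add(-13, Mul(2, 0)) = Add(-13, 0) = -13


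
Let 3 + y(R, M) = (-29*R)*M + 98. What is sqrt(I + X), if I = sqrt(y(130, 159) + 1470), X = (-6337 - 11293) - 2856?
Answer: sqrt(-20486 + I*sqrt(597865)) ≈ 2.701 + 143.15*I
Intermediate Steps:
y(R, M) = 95 - 29*M*R (y(R, M) = -3 + ((-29*R)*M + 98) = -3 + (-29*M*R + 98) = -3 + (98 - 29*M*R) = 95 - 29*M*R)
X = -20486 (X = -17630 - 2856 = -20486)
I = I*sqrt(597865) (I = sqrt((95 - 29*159*130) + 1470) = sqrt((95 - 599430) + 1470) = sqrt(-599335 + 1470) = sqrt(-597865) = I*sqrt(597865) ≈ 773.22*I)
sqrt(I + X) = sqrt(I*sqrt(597865) - 20486) = sqrt(-20486 + I*sqrt(597865))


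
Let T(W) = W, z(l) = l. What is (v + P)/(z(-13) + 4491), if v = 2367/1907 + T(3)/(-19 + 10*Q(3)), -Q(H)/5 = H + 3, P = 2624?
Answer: 798507572/1362057587 ≈ 0.58625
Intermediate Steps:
Q(H) = -15 - 5*H (Q(H) = -5*(H + 3) = -5*(3 + H) = -15 - 5*H)
v = 749352/608333 (v = 2367/1907 + 3/(-19 + 10*(-15 - 5*3)) = 2367*(1/1907) + 3/(-19 + 10*(-15 - 15)) = 2367/1907 + 3/(-19 + 10*(-30)) = 2367/1907 + 3/(-19 - 300) = 2367/1907 + 3/(-319) = 2367/1907 + 3*(-1/319) = 2367/1907 - 3/319 = 749352/608333 ≈ 1.2318)
(v + P)/(z(-13) + 4491) = (749352/608333 + 2624)/(-13 + 4491) = (1597015144/608333)/4478 = (1597015144/608333)*(1/4478) = 798507572/1362057587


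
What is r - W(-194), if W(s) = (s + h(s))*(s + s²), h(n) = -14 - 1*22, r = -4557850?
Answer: 4053810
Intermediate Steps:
h(n) = -36 (h(n) = -14 - 22 = -36)
W(s) = (-36 + s)*(s + s²) (W(s) = (s - 36)*(s + s²) = (-36 + s)*(s + s²))
r - W(-194) = -4557850 - (-194)*(-36 + (-194)² - 35*(-194)) = -4557850 - (-194)*(-36 + 37636 + 6790) = -4557850 - (-194)*44390 = -4557850 - 1*(-8611660) = -4557850 + 8611660 = 4053810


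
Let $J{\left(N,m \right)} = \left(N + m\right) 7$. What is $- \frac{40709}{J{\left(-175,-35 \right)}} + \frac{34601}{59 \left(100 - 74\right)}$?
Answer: $\frac{28327769}{563745} \approx 50.249$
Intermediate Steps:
$J{\left(N,m \right)} = 7 N + 7 m$
$- \frac{40709}{J{\left(-175,-35 \right)}} + \frac{34601}{59 \left(100 - 74\right)} = - \frac{40709}{7 \left(-175\right) + 7 \left(-35\right)} + \frac{34601}{59 \left(100 - 74\right)} = - \frac{40709}{-1225 - 245} + \frac{34601}{59 \cdot 26} = - \frac{40709}{-1470} + \frac{34601}{1534} = \left(-40709\right) \left(- \frac{1}{1470}\right) + 34601 \cdot \frac{1}{1534} = \frac{40709}{1470} + \frac{34601}{1534} = \frac{28327769}{563745}$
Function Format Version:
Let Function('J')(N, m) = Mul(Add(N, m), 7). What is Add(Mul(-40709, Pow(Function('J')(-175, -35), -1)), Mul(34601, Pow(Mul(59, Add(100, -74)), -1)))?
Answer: Rational(28327769, 563745) ≈ 50.249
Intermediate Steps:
Function('J')(N, m) = Add(Mul(7, N), Mul(7, m))
Add(Mul(-40709, Pow(Function('J')(-175, -35), -1)), Mul(34601, Pow(Mul(59, Add(100, -74)), -1))) = Add(Mul(-40709, Pow(Add(Mul(7, -175), Mul(7, -35)), -1)), Mul(34601, Pow(Mul(59, Add(100, -74)), -1))) = Add(Mul(-40709, Pow(Add(-1225, -245), -1)), Mul(34601, Pow(Mul(59, 26), -1))) = Add(Mul(-40709, Pow(-1470, -1)), Mul(34601, Pow(1534, -1))) = Add(Mul(-40709, Rational(-1, 1470)), Mul(34601, Rational(1, 1534))) = Add(Rational(40709, 1470), Rational(34601, 1534)) = Rational(28327769, 563745)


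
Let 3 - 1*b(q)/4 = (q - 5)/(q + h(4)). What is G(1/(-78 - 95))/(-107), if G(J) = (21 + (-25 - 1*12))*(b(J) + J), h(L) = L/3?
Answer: 51639856/12754079 ≈ 4.0489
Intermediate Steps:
h(L) = L/3 (h(L) = L*(⅓) = L/3)
b(q) = 12 - 4*(-5 + q)/(4/3 + q) (b(q) = 12 - 4*(q - 5)/(q + (⅓)*4) = 12 - 4*(-5 + q)/(q + 4/3) = 12 - 4*(-5 + q)/(4/3 + q))
G(J) = -16*J - 192*(9 + 2*J)/(4 + 3*J) (G(J) = (21 + (-25 - 1*12))*(12*(9 + 2*J)/(4 + 3*J) + J) = (21 + (-25 - 12))*(J + 12*(9 + 2*J)/(4 + 3*J)) = (21 - 37)*(J + 12*(9 + 2*J)/(4 + 3*J)) = -16*(J + 12*(9 + 2*J)/(4 + 3*J)) = -16*J - 192*(9 + 2*J)/(4 + 3*J))
G(1/(-78 - 95))/(-107) = (16*(-108 - 28/(-78 - 95) - 3/(-78 - 95)²)/(4 + 3/(-78 - 95)))/(-107) = (16*(-108 - 28/(-173) - 3*(1/(-173))²)/(4 + 3/(-173)))*(-1/107) = (16*(-108 - 28*(-1/173) - 3*(-1/173)²)/(4 + 3*(-1/173)))*(-1/107) = (16*(-108 + 28/173 - 3*1/29929)/(4 - 3/173))*(-1/107) = (16*(-108 + 28/173 - 3/29929)/(689/173))*(-1/107) = (16*(173/689)*(-3227491/29929))*(-1/107) = -51639856/119197*(-1/107) = 51639856/12754079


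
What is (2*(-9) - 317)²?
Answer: 112225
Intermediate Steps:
(2*(-9) - 317)² = (-18 - 317)² = (-335)² = 112225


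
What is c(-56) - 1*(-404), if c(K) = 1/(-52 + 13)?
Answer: 15755/39 ≈ 403.97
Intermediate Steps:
c(K) = -1/39 (c(K) = 1/(-39) = -1/39)
c(-56) - 1*(-404) = -1/39 - 1*(-404) = -1/39 + 404 = 15755/39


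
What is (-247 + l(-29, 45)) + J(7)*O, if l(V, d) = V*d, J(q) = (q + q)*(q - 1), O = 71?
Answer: 4412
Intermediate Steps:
J(q) = 2*q*(-1 + q) (J(q) = (2*q)*(-1 + q) = 2*q*(-1 + q))
(-247 + l(-29, 45)) + J(7)*O = (-247 - 29*45) + (2*7*(-1 + 7))*71 = (-247 - 1305) + (2*7*6)*71 = -1552 + 84*71 = -1552 + 5964 = 4412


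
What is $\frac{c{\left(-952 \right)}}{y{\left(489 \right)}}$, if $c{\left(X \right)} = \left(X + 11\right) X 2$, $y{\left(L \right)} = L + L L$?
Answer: $\frac{127976}{17115} \approx 7.4774$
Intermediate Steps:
$y{\left(L \right)} = L + L^{2}$
$c{\left(X \right)} = 2 X \left(11 + X\right)$ ($c{\left(X \right)} = \left(11 + X\right) 2 X = 2 X \left(11 + X\right)$)
$\frac{c{\left(-952 \right)}}{y{\left(489 \right)}} = \frac{2 \left(-952\right) \left(11 - 952\right)}{489 \left(1 + 489\right)} = \frac{2 \left(-952\right) \left(-941\right)}{489 \cdot 490} = \frac{1791664}{239610} = 1791664 \cdot \frac{1}{239610} = \frac{127976}{17115}$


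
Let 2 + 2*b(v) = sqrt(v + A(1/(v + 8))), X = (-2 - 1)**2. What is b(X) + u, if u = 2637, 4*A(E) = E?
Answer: 2636 + sqrt(10421)/68 ≈ 2637.5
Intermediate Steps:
A(E) = E/4
X = 9 (X = (-3)**2 = 9)
b(v) = -1 + sqrt(v + 1/(4*(8 + v)))/2 (b(v) = -1 + sqrt(v + 1/(4*(v + 8)))/2 = -1 + sqrt(v + 1/(4*(8 + v)))/2)
b(X) + u = (-1 + sqrt((1 + 4*9*(8 + 9))/(8 + 9))/4) + 2637 = (-1 + sqrt((1 + 4*9*17)/17)/4) + 2637 = (-1 + sqrt((1 + 612)/17)/4) + 2637 = (-1 + sqrt((1/17)*613)/4) + 2637 = (-1 + sqrt(613/17)/4) + 2637 = (-1 + (sqrt(10421)/17)/4) + 2637 = (-1 + sqrt(10421)/68) + 2637 = 2636 + sqrt(10421)/68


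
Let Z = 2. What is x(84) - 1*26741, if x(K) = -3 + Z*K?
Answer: -26576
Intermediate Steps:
x(K) = -3 + 2*K
x(84) - 1*26741 = (-3 + 2*84) - 1*26741 = (-3 + 168) - 26741 = 165 - 26741 = -26576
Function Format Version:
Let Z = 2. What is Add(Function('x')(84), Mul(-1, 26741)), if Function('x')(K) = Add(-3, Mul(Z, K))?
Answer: -26576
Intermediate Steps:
Function('x')(K) = Add(-3, Mul(2, K))
Add(Function('x')(84), Mul(-1, 26741)) = Add(Add(-3, Mul(2, 84)), Mul(-1, 26741)) = Add(Add(-3, 168), -26741) = Add(165, -26741) = -26576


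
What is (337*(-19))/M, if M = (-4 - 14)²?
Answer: -6403/324 ≈ -19.762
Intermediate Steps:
M = 324 (M = (-18)² = 324)
(337*(-19))/M = (337*(-19))/324 = -6403*1/324 = -6403/324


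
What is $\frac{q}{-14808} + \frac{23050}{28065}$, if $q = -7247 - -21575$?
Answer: $- \frac{506591}{3463221} \approx -0.14628$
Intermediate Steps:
$q = 14328$ ($q = -7247 + 21575 = 14328$)
$\frac{q}{-14808} + \frac{23050}{28065} = \frac{14328}{-14808} + \frac{23050}{28065} = 14328 \left(- \frac{1}{14808}\right) + 23050 \cdot \frac{1}{28065} = - \frac{597}{617} + \frac{4610}{5613} = - \frac{506591}{3463221}$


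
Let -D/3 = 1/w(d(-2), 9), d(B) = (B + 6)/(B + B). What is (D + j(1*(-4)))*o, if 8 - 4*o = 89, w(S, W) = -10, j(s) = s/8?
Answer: 81/20 ≈ 4.0500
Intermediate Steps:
d(B) = (6 + B)/(2*B) (d(B) = (6 + B)/((2*B)) = (6 + B)*(1/(2*B)) = (6 + B)/(2*B))
j(s) = s/8 (j(s) = s*(1/8) = s/8)
o = -81/4 (o = 2 - 1/4*89 = 2 - 89/4 = -81/4 ≈ -20.250)
D = 3/10 (D = -3/(-10) = -3*(-1/10) = 3/10 ≈ 0.30000)
(D + j(1*(-4)))*o = (3/10 + (1*(-4))/8)*(-81/4) = (3/10 + (1/8)*(-4))*(-81/4) = (3/10 - 1/2)*(-81/4) = -1/5*(-81/4) = 81/20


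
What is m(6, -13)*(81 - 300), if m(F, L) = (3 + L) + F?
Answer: 876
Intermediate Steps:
m(F, L) = 3 + F + L
m(6, -13)*(81 - 300) = (3 + 6 - 13)*(81 - 300) = -4*(-219) = 876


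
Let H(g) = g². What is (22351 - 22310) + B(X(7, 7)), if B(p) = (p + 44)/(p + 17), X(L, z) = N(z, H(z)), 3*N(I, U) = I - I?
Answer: 741/17 ≈ 43.588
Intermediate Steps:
N(I, U) = 0 (N(I, U) = (I - I)/3 = (⅓)*0 = 0)
X(L, z) = 0
B(p) = (44 + p)/(17 + p)
(22351 - 22310) + B(X(7, 7)) = (22351 - 22310) + (44 + 0)/(17 + 0) = 41 + 44/17 = 741/17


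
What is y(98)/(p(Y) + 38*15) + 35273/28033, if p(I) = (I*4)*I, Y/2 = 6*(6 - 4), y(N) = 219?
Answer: 35837943/26855614 ≈ 1.3345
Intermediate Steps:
Y = 24 (Y = 2*(6*(6 - 4)) = 2*(6*2) = 2*12 = 24)
p(I) = 4*I**2 (p(I) = (4*I)*I = 4*I**2)
y(98)/(p(Y) + 38*15) + 35273/28033 = 219/(4*24**2 + 38*15) + 35273/28033 = 219/(4*576 + 570) + 35273*(1/28033) = 219/(2304 + 570) + 35273/28033 = 219/2874 + 35273/28033 = 219*(1/2874) + 35273/28033 = 73/958 + 35273/28033 = 35837943/26855614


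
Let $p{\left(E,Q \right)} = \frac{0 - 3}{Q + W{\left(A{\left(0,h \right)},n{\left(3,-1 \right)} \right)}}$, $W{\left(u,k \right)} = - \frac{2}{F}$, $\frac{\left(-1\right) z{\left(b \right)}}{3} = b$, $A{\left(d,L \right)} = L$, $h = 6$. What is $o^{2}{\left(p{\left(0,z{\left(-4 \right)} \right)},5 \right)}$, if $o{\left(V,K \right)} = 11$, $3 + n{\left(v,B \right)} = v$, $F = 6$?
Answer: $121$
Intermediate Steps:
$z{\left(b \right)} = - 3 b$
$n{\left(v,B \right)} = -3 + v$
$W{\left(u,k \right)} = - \frac{1}{3}$ ($W{\left(u,k \right)} = - \frac{2}{6} = \left(-2\right) \frac{1}{6} = - \frac{1}{3}$)
$p{\left(E,Q \right)} = - \frac{3}{- \frac{1}{3} + Q}$ ($p{\left(E,Q \right)} = \frac{0 - 3}{Q - \frac{1}{3}} = - \frac{3}{- \frac{1}{3} + Q}$)
$o^{2}{\left(p{\left(0,z{\left(-4 \right)} \right)},5 \right)} = 11^{2} = 121$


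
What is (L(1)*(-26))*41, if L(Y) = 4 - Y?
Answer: -3198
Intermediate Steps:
(L(1)*(-26))*41 = ((4 - 1*1)*(-26))*41 = ((4 - 1)*(-26))*41 = (3*(-26))*41 = -78*41 = -3198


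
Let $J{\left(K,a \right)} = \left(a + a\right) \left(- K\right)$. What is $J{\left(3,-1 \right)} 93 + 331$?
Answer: $889$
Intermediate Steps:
$J{\left(K,a \right)} = - 2 K a$ ($J{\left(K,a \right)} = 2 a \left(- K\right) = - 2 K a$)
$J{\left(3,-1 \right)} 93 + 331 = \left(-2\right) 3 \left(-1\right) 93 + 331 = 6 \cdot 93 + 331 = 558 + 331 = 889$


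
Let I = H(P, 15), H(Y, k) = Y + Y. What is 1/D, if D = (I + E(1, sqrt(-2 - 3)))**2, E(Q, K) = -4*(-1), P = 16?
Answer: 1/1296 ≈ 0.00077160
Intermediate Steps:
H(Y, k) = 2*Y
E(Q, K) = 4
I = 32 (I = 2*16 = 32)
D = 1296 (D = (32 + 4)**2 = 36**2 = 1296)
1/D = 1/1296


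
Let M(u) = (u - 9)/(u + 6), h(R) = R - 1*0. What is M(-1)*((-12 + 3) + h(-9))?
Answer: 36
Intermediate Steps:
h(R) = R (h(R) = R + 0 = R)
M(u) = (-9 + u)/(6 + u)
M(-1)*((-12 + 3) + h(-9)) = ((-9 - 1)/(6 - 1))*((-12 + 3) - 9) = (-10/5)*(-9 - 9) = ((⅕)*(-10))*(-18) = -2*(-18) = 36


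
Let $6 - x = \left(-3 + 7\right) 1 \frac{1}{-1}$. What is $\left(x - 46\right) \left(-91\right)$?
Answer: $3276$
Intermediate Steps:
$x = 10$ ($x = 6 - \left(-3 + 7\right) 1 \frac{1}{-1} = 6 - 4 \cdot 1 \left(-1\right) = 6 - 4 \left(-1\right) = 6 - -4 = 6 + 4 = 10$)
$\left(x - 46\right) \left(-91\right) = \left(10 - 46\right) \left(-91\right) = \left(-36\right) \left(-91\right) = 3276$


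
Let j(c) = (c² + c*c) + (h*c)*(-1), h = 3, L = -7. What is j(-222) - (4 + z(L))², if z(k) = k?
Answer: 99225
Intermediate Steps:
j(c) = -3*c + 2*c² (j(c) = (c² + c*c) + (3*c)*(-1) = (c² + c²) - 3*c = 2*c² - 3*c = -3*c + 2*c²)
j(-222) - (4 + z(L))² = -222*(-3 + 2*(-222)) - (4 - 7)² = -222*(-3 - 444) - 1*(-3)² = -222*(-447) - 1*9 = 99234 - 9 = 99225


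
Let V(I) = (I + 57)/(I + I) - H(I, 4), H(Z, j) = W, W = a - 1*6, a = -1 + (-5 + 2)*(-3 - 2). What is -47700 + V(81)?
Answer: -1288093/27 ≈ -47707.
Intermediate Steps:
a = 14 (a = -1 - 3*(-5) = -1 + 15 = 14)
W = 8 (W = 14 - 1*6 = 14 - 6 = 8)
H(Z, j) = 8
V(I) = -8 + (57 + I)/(2*I) (V(I) = (I + 57)/(I + I) - 1*8 = (57 + I)/((2*I)) - 8 = (57 + I)*(1/(2*I)) - 8 = (57 + I)/(2*I) - 8 = -8 + (57 + I)/(2*I))
-47700 + V(81) = -47700 + (3/2)*(19 - 5*81)/81 = -47700 + (3/2)*(1/81)*(19 - 405) = -47700 + (3/2)*(1/81)*(-386) = -47700 - 193/27 = -1288093/27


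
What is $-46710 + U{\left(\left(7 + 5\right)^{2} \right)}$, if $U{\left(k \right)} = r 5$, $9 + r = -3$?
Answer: $-46770$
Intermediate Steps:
$r = -12$ ($r = -9 - 3 = -12$)
$U{\left(k \right)} = -60$ ($U{\left(k \right)} = \left(-12\right) 5 = -60$)
$-46710 + U{\left(\left(7 + 5\right)^{2} \right)} = -46710 - 60 = -46770$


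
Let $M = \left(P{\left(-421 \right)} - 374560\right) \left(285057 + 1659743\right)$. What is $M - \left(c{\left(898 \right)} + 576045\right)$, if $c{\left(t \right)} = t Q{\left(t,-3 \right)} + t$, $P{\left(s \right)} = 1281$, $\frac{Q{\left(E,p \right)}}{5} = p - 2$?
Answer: $-725953553693$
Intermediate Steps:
$Q{\left(E,p \right)} = -10 + 5 p$ ($Q{\left(E,p \right)} = 5 \left(p - 2\right) = 5 \left(-2 + p\right) = -10 + 5 p$)
$c{\left(t \right)} = - 24 t$ ($c{\left(t \right)} = t \left(-10 + 5 \left(-3\right)\right) + t = t \left(-10 - 15\right) + t = t \left(-25\right) + t = - 25 t + t = - 24 t$)
$M = -725952999200$ ($M = \left(1281 - 374560\right) \left(285057 + 1659743\right) = \left(-373279\right) 1944800 = -725952999200$)
$M - \left(c{\left(898 \right)} + 576045\right) = -725952999200 - \left(\left(-24\right) 898 + 576045\right) = -725952999200 - \left(-21552 + 576045\right) = -725952999200 - 554493 = -725953553693$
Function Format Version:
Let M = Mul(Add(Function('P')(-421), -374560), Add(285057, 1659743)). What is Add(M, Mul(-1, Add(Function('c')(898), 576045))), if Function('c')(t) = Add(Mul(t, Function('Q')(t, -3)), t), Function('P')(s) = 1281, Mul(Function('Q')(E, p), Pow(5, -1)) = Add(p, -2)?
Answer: -725953553693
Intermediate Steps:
Function('Q')(E, p) = Add(-10, Mul(5, p)) (Function('Q')(E, p) = Mul(5, Add(p, -2)) = Mul(5, Add(-2, p)) = Add(-10, Mul(5, p)))
Function('c')(t) = Mul(-24, t) (Function('c')(t) = Add(Mul(t, Add(-10, Mul(5, -3))), t) = Add(Mul(t, Add(-10, -15)), t) = Add(Mul(t, -25), t) = Add(Mul(-25, t), t) = Mul(-24, t))
M = -725952999200 (M = Mul(Add(1281, -374560), Add(285057, 1659743)) = Mul(-373279, 1944800) = -725952999200)
Add(M, Mul(-1, Add(Function('c')(898), 576045))) = Add(-725952999200, Mul(-1, Add(Mul(-24, 898), 576045))) = Add(-725952999200, Mul(-1, Add(-21552, 576045))) = Add(-725952999200, Mul(-1, 554493)) = Add(-725952999200, -554493) = -725953553693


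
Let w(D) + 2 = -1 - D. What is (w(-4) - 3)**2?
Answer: 4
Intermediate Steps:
w(D) = -3 - D (w(D) = -2 + (-1 - D) = -3 - D)
(w(-4) - 3)**2 = ((-3 - 1*(-4)) - 3)**2 = ((-3 + 4) - 3)**2 = (1 - 3)**2 = (-2)**2 = 4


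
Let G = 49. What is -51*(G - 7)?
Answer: -2142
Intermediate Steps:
-51*(G - 7) = -51*(49 - 7) = -51*42 = -2142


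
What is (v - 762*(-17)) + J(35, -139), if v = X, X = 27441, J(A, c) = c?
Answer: 40256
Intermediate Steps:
v = 27441
(v - 762*(-17)) + J(35, -139) = (27441 - 762*(-17)) - 139 = (27441 + 12954) - 139 = 40395 - 139 = 40256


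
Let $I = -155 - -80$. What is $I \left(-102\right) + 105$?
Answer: $7755$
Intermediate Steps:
$I = -75$ ($I = -155 + 80 = -75$)
$I \left(-102\right) + 105 = \left(-75\right) \left(-102\right) + 105 = 7650 + 105 = 7755$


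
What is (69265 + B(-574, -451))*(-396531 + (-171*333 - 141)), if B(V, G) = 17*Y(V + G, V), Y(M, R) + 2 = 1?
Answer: -31411931520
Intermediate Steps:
Y(M, R) = -1 (Y(M, R) = -2 + 1 = -1)
B(V, G) = -17 (B(V, G) = 17*(-1) = -17)
(69265 + B(-574, -451))*(-396531 + (-171*333 - 141)) = (69265 - 17)*(-396531 + (-171*333 - 141)) = 69248*(-396531 + (-56943 - 141)) = 69248*(-396531 - 57084) = 69248*(-453615) = -31411931520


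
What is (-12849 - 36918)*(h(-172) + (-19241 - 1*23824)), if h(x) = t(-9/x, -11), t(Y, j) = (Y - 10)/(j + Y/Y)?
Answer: 3686246119263/1720 ≈ 2.1432e+9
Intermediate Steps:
t(Y, j) = (-10 + Y)/(1 + j) (t(Y, j) = (-10 + Y)/(j + 1) = (-10 + Y)/(1 + j))
h(x) = 1 + 9/(10*x) (h(x) = (-10 - 9/x)/(1 - 11) = (-10 - 9/x)/(-10) = -(-10 - 9/x)/10 = 1 + 9/(10*x))
(-12849 - 36918)*(h(-172) + (-19241 - 1*23824)) = (-12849 - 36918)*((9/10 - 172)/(-172) + (-19241 - 1*23824)) = -49767*(-1/172*(-1711/10) + (-19241 - 23824)) = -49767*(1711/1720 - 43065) = -49767*(-74070089/1720) = 3686246119263/1720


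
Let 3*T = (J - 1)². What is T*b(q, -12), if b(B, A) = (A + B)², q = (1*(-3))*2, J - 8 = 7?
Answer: 21168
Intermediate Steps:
J = 15 (J = 8 + 7 = 15)
q = -6 (q = -3*2 = -6)
T = 196/3 (T = (15 - 1)²/3 = (⅓)*14² = (⅓)*196 = 196/3 ≈ 65.333)
T*b(q, -12) = 196*(-12 - 6)²/3 = (196/3)*(-18)² = (196/3)*324 = 21168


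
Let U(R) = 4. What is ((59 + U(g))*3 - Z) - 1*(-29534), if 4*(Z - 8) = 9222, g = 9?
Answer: 54819/2 ≈ 27410.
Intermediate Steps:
Z = 4627/2 (Z = 8 + (¼)*9222 = 8 + 4611/2 = 4627/2 ≈ 2313.5)
((59 + U(g))*3 - Z) - 1*(-29534) = ((59 + 4)*3 - 1*4627/2) - 1*(-29534) = (63*3 - 4627/2) + 29534 = (189 - 4627/2) + 29534 = -4249/2 + 29534 = 54819/2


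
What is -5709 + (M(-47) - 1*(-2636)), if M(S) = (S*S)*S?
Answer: -106896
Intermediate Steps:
M(S) = S**3 (M(S) = S**2*S = S**3)
-5709 + (M(-47) - 1*(-2636)) = -5709 + ((-47)**3 - 1*(-2636)) = -5709 + (-103823 + 2636) = -5709 - 101187 = -106896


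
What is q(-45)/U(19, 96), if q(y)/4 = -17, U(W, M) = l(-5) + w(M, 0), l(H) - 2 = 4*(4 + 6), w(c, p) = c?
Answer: -34/69 ≈ -0.49275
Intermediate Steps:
l(H) = 42 (l(H) = 2 + 4*(4 + 6) = 2 + 4*10 = 2 + 40 = 42)
U(W, M) = 42 + M
q(y) = -68 (q(y) = 4*(-17) = -68)
q(-45)/U(19, 96) = -68/(42 + 96) = -68/138 = -68*1/138 = -34/69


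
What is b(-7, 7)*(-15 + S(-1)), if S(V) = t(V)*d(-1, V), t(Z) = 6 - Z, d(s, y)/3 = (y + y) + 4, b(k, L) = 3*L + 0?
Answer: 567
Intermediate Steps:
b(k, L) = 3*L
d(s, y) = 12 + 6*y (d(s, y) = 3*((y + y) + 4) = 3*(2*y + 4) = 3*(4 + 2*y) = 12 + 6*y)
S(V) = (6 - V)*(12 + 6*V)
b(-7, 7)*(-15 + S(-1)) = (3*7)*(-15 - 6*(-6 - 1)*(2 - 1)) = 21*(-15 - 6*(-7)*1) = 21*(-15 + 42) = 21*27 = 567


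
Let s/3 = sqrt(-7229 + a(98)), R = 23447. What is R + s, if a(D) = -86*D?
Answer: 23447 + 3*I*sqrt(15657) ≈ 23447.0 + 375.38*I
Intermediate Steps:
s = 3*I*sqrt(15657) (s = 3*sqrt(-7229 - 86*98) = 3*sqrt(-7229 - 8428) = 3*sqrt(-15657) = 3*(I*sqrt(15657)) = 3*I*sqrt(15657) ≈ 375.38*I)
R + s = 23447 + 3*I*sqrt(15657)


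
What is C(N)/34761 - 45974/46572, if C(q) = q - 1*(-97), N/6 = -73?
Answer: -89665737/89938294 ≈ -0.99697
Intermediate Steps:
N = -438 (N = 6*(-73) = -438)
C(q) = 97 + q (C(q) = q + 97 = 97 + q)
C(N)/34761 - 45974/46572 = (97 - 438)/34761 - 45974/46572 = -341*1/34761 - 45974*1/46572 = -341/34761 - 22987/23286 = -89665737/89938294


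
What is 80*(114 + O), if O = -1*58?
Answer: 4480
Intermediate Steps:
O = -58
80*(114 + O) = 80*(114 - 58) = 80*56 = 4480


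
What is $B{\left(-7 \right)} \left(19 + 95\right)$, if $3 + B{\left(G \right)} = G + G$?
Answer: $-1938$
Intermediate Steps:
$B{\left(G \right)} = -3 + 2 G$ ($B{\left(G \right)} = -3 + \left(G + G\right) = -3 + 2 G$)
$B{\left(-7 \right)} \left(19 + 95\right) = \left(-3 + 2 \left(-7\right)\right) \left(19 + 95\right) = \left(-3 - 14\right) 114 = \left(-17\right) 114 = -1938$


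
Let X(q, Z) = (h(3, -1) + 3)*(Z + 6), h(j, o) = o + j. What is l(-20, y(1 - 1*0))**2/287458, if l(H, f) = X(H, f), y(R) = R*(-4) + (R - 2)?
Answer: 25/287458 ≈ 8.6969e-5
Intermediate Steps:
h(j, o) = j + o
X(q, Z) = 30 + 5*Z (X(q, Z) = ((3 - 1) + 3)*(Z + 6) = (2 + 3)*(6 + Z) = 5*(6 + Z) = 30 + 5*Z)
y(R) = -2 - 3*R (y(R) = -4*R + (-2 + R) = -2 - 3*R)
l(H, f) = 30 + 5*f
l(-20, y(1 - 1*0))**2/287458 = (30 + 5*(-2 - 3*(1 - 1*0)))**2/287458 = (30 + 5*(-2 - 3*(1 + 0)))**2*(1/287458) = (30 + 5*(-2 - 3*1))**2*(1/287458) = (30 + 5*(-2 - 3))**2*(1/287458) = (30 + 5*(-5))**2*(1/287458) = (30 - 25)**2*(1/287458) = 5**2*(1/287458) = 25*(1/287458) = 25/287458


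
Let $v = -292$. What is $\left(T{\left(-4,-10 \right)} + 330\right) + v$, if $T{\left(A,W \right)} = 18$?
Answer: $56$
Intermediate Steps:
$\left(T{\left(-4,-10 \right)} + 330\right) + v = \left(18 + 330\right) - 292 = 348 - 292 = 56$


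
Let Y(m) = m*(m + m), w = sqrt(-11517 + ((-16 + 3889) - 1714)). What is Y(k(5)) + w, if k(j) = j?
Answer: 50 + I*sqrt(9358) ≈ 50.0 + 96.737*I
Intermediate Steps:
w = I*sqrt(9358) (w = sqrt(-11517 + (3873 - 1714)) = sqrt(-11517 + 2159) = sqrt(-9358) = I*sqrt(9358) ≈ 96.737*I)
Y(m) = 2*m**2 (Y(m) = m*(2*m) = 2*m**2)
Y(k(5)) + w = 2*5**2 + I*sqrt(9358) = 2*25 + I*sqrt(9358) = 50 + I*sqrt(9358)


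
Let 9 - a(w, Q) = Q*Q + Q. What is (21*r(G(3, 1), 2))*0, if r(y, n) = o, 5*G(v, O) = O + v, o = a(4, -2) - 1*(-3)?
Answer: 0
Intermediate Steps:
a(w, Q) = 9 - Q - Q² (a(w, Q) = 9 - (Q*Q + Q) = 9 - (Q² + Q) = 9 - (Q + Q²) = 9 + (-Q - Q²) = 9 - Q - Q²)
o = 10 (o = (9 - 1*(-2) - 1*(-2)²) - 1*(-3) = (9 + 2 - 1*4) + 3 = (9 + 2 - 4) + 3 = 7 + 3 = 10)
G(v, O) = O/5 + v/5 (G(v, O) = (O + v)/5 = O/5 + v/5)
r(y, n) = 10
(21*r(G(3, 1), 2))*0 = (21*10)*0 = 210*0 = 0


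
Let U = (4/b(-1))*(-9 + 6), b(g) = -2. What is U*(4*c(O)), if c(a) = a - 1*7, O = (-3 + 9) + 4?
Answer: 72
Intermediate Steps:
O = 10 (O = 6 + 4 = 10)
c(a) = -7 + a (c(a) = a - 7 = -7 + a)
U = 6 (U = (4/(-2))*(-9 + 6) = (4*(-½))*(-3) = -2*(-3) = 6)
U*(4*c(O)) = 6*(4*(-7 + 10)) = 6*(4*3) = 6*12 = 72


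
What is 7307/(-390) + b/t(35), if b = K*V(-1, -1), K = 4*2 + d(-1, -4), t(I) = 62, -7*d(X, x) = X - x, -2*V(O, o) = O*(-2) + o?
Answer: -3181573/169260 ≈ -18.797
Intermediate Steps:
V(O, o) = O - o/2 (V(O, o) = -(O*(-2) + o)/2 = -(-2*O + o)/2 = -(o - 2*O)/2 = O - o/2)
d(X, x) = -X/7 + x/7 (d(X, x) = -(X - x)/7 = -X/7 + x/7)
K = 53/7 (K = 4*2 + (-⅐*(-1) + (⅐)*(-4)) = 8 + (⅐ - 4/7) = 8 - 3/7 = 53/7 ≈ 7.5714)
b = -53/14 (b = 53*(-1 - ½*(-1))/7 = 53*(-1 + ½)/7 = (53/7)*(-½) = -53/14 ≈ -3.7857)
7307/(-390) + b/t(35) = 7307/(-390) - 53/14/62 = 7307*(-1/390) - 53/14*1/62 = -7307/390 - 53/868 = -3181573/169260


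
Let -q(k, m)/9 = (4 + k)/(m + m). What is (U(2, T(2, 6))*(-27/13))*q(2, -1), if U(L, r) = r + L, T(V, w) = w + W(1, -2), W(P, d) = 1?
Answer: -6561/13 ≈ -504.69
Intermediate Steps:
q(k, m) = -9*(4 + k)/(2*m) (q(k, m) = -9*(4 + k)/(m + m) = -9*(4 + k)/(2*m))
T(V, w) = 1 + w (T(V, w) = w + 1 = 1 + w)
U(L, r) = L + r
(U(2, T(2, 6))*(-27/13))*q(2, -1) = ((2 + (1 + 6))*(-27/13))*((9/2)*(-4 - 1*2)/(-1)) = ((2 + 7)*(-27*1/13))*((9/2)*(-1)*(-4 - 2)) = (9*(-27/13))*((9/2)*(-1)*(-6)) = -243/13*27 = -6561/13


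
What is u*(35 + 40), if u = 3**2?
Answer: 675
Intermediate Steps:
u = 9
u*(35 + 40) = 9*(35 + 40) = 9*75 = 675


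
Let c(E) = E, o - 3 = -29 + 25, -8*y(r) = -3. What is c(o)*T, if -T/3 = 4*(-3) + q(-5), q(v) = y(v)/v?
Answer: -1449/40 ≈ -36.225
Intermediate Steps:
y(r) = 3/8 (y(r) = -⅛*(-3) = 3/8)
o = -1 (o = 3 + (-29 + 25) = 3 - 4 = -1)
q(v) = 3/(8*v)
T = 1449/40 (T = -3*(4*(-3) + (3/8)/(-5)) = -3*(-12 + (3/8)*(-⅕)) = -3*(-12 - 3/40) = -3*(-483/40) = 1449/40 ≈ 36.225)
c(o)*T = -1*1449/40 = -1449/40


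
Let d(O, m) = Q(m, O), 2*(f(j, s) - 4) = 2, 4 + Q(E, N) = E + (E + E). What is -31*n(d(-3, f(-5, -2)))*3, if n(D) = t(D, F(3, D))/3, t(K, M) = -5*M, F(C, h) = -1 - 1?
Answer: -310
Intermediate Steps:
Q(E, N) = -4 + 3*E (Q(E, N) = -4 + (E + (E + E)) = -4 + (E + 2*E) = -4 + 3*E)
f(j, s) = 5 (f(j, s) = 4 + (½)*2 = 4 + 1 = 5)
d(O, m) = -4 + 3*m
F(C, h) = -2
n(D) = 10/3 (n(D) = -5*(-2)/3 = 10*(⅓) = 10/3)
-31*n(d(-3, f(-5, -2)))*3 = -31*10/3*3 = -310/3*3 = -310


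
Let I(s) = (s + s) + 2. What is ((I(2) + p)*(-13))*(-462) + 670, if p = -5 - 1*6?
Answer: -29360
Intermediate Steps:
p = -11 (p = -5 - 6 = -11)
I(s) = 2 + 2*s (I(s) = 2*s + 2 = 2 + 2*s)
((I(2) + p)*(-13))*(-462) + 670 = (((2 + 2*2) - 11)*(-13))*(-462) + 670 = (((2 + 4) - 11)*(-13))*(-462) + 670 = ((6 - 11)*(-13))*(-462) + 670 = -5*(-13)*(-462) + 670 = 65*(-462) + 670 = -30030 + 670 = -29360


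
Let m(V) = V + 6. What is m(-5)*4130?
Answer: 4130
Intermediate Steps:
m(V) = 6 + V
m(-5)*4130 = (6 - 5)*4130 = 1*4130 = 4130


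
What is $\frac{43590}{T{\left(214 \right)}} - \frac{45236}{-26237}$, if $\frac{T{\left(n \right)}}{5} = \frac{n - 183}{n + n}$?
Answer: $\frac{97899625364}{813347} \approx 1.2037 \cdot 10^{5}$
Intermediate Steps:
$T{\left(n \right)} = \frac{5 \left(-183 + n\right)}{2 n}$ ($T{\left(n \right)} = 5 \frac{n - 183}{n + n} = 5 \frac{-183 + n}{2 n} = \frac{5 \left(-183 + n\right)}{2 n}$)
$\frac{43590}{T{\left(214 \right)}} - \frac{45236}{-26237} = \frac{43590}{\frac{5}{2} \cdot \frac{1}{214} \left(-183 + 214\right)} - \frac{45236}{-26237} = \frac{43590}{\frac{5}{2} \cdot \frac{1}{214} \cdot 31} - - \frac{45236}{26237} = \frac{43590}{\frac{155}{428}} + \frac{45236}{26237} = 43590 \cdot \frac{428}{155} + \frac{45236}{26237} = \frac{3731304}{31} + \frac{45236}{26237} = \frac{97899625364}{813347}$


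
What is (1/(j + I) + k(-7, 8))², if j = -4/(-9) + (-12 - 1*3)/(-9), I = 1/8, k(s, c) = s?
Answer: 1113025/25921 ≈ 42.939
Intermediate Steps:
I = ⅛ ≈ 0.12500
j = 19/9 (j = -4*(-⅑) + (-12 - 3)*(-⅑) = 4/9 - 15*(-⅑) = 4/9 + 5/3 = 19/9 ≈ 2.1111)
(1/(j + I) + k(-7, 8))² = (1/(19/9 + ⅛) - 7)² = (1/(161/72) - 7)² = (72/161 - 7)² = (-1055/161)² = 1113025/25921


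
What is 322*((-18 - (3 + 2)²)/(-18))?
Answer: 6923/9 ≈ 769.22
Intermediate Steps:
322*((-18 - (3 + 2)²)/(-18)) = 322*((-18 - 1*5²)*(-1/18)) = 322*((-18 - 1*25)*(-1/18)) = 322*((-18 - 25)*(-1/18)) = 322*(-43*(-1/18)) = 322*(43/18) = 6923/9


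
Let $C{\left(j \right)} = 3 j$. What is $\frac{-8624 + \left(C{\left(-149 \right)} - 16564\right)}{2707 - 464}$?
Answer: $- \frac{25635}{2243} \approx -11.429$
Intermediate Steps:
$\frac{-8624 + \left(C{\left(-149 \right)} - 16564\right)}{2707 - 464} = \frac{-8624 + \left(3 \left(-149\right) - 16564\right)}{2707 - 464} = \frac{-8624 - 17011}{2243} = \left(-8624 - 17011\right) \frac{1}{2243} = \left(-25635\right) \frac{1}{2243} = - \frac{25635}{2243}$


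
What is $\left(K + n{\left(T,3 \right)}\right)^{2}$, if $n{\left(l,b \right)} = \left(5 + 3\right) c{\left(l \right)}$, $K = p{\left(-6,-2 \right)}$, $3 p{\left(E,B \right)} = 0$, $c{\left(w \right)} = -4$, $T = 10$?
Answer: $1024$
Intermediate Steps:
$p{\left(E,B \right)} = 0$ ($p{\left(E,B \right)} = \frac{1}{3} \cdot 0 = 0$)
$K = 0$
$n{\left(l,b \right)} = -32$ ($n{\left(l,b \right)} = \left(5 + 3\right) \left(-4\right) = 8 \left(-4\right) = -32$)
$\left(K + n{\left(T,3 \right)}\right)^{2} = \left(0 - 32\right)^{2} = \left(-32\right)^{2} = 1024$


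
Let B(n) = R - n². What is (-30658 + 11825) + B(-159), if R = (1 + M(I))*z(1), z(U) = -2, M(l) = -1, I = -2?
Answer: -44114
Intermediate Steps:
R = 0 (R = (1 - 1)*(-2) = 0*(-2) = 0)
B(n) = -n² (B(n) = 0 - n² = -n²)
(-30658 + 11825) + B(-159) = (-30658 + 11825) - 1*(-159)² = -18833 - 1*25281 = -18833 - 25281 = -44114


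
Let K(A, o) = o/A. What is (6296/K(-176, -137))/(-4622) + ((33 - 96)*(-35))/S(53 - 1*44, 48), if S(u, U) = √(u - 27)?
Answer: -554048/316607 - 735*I*√2/2 ≈ -1.75 - 519.72*I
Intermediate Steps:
S(u, U) = √(-27 + u)
(6296/K(-176, -137))/(-4622) + ((33 - 96)*(-35))/S(53 - 1*44, 48) = (6296/((-137/(-176))))/(-4622) + ((33 - 96)*(-35))/(√(-27 + (53 - 1*44))) = (6296/((-137*(-1/176))))*(-1/4622) + (-63*(-35))/(√(-27 + (53 - 44))) = (6296/(137/176))*(-1/4622) + 2205/(√(-27 + 9)) = (6296*(176/137))*(-1/4622) + 2205/(√(-18)) = (1108096/137)*(-1/4622) + 2205/((3*I*√2)) = -554048/316607 + 2205*(-I*√2/6) = -554048/316607 - 735*I*√2/2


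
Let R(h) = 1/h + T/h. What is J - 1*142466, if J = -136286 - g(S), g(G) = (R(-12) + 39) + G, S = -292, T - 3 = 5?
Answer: -1113993/4 ≈ -2.7850e+5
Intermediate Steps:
T = 8 (T = 3 + 5 = 8)
R(h) = 9/h (R(h) = 1/h + 8/h = 9/h)
g(G) = 153/4 + G (g(G) = (9/(-12) + 39) + G = (9*(-1/12) + 39) + G = (-3/4 + 39) + G = 153/4 + G)
J = -544129/4 (J = -136286 - (153/4 - 292) = -136286 - 1*(-1015/4) = -136286 + 1015/4 = -544129/4 ≈ -1.3603e+5)
J - 1*142466 = -544129/4 - 1*142466 = -544129/4 - 142466 = -1113993/4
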